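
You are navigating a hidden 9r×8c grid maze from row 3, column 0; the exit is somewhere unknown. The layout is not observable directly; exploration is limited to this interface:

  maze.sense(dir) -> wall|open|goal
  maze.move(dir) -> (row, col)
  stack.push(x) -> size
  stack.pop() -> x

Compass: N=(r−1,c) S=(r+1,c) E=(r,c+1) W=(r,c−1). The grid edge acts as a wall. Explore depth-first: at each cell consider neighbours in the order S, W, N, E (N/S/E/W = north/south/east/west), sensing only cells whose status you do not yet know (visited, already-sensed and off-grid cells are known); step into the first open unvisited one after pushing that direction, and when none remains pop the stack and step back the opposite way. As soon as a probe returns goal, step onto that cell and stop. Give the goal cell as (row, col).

→ maze.sense(dir='south')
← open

→ stack.push(x='south')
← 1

→ maze.move(dir='south')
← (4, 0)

→ maze.sense(dir='south')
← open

→ stack.push(x='south')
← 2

→ maze.move(dir='south')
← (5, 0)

→ maze.sense(dir='south')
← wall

→ maze.sense(dir='east')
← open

→ stack.push(x='east')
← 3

→ maze.move(dir='east')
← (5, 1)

→ maze.sense(dir='south')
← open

→ stack.push(x='south')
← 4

→ maze.move(dir='south')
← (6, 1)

→ maze.sense(dir='south')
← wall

→ maze.sense(dir='east')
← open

→ stack.push(x='east')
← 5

→ maze.move(dir='east')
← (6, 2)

→ maze.sense(dir='south')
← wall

→ maze.sense(dir='north')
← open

→ stack.push(x='north')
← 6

→ maze.move(dir='north')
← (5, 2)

→ maze.sense(dir='north')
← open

→ stack.push(x='north')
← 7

→ maze.move(dir='north')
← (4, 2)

→ maze.sense(dir='west')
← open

→ stack.push(x='west')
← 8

→ maze.move(dir='west')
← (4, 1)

→ maze.sense(dir='north')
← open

→ stack.push(x='north')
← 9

→ maze.move(dir='north')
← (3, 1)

→ maze.sense(dir='north')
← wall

→ maze.sense(dir='east')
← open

→ stack.push(x='east')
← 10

→ maze.move(dir='east')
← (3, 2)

→ maze.sense(dir='north')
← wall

→ maze.sense(dir='east')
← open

→ stack.push(x='east')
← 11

→ maze.move(dir='east')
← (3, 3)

→ maze.sense(dir='south')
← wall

→ maze.sense(dir='north')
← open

→ stack.push(x='north')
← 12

→ maze.move(dir='north')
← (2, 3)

→ maze.sense(dir='north')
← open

→ stack.push(x='north')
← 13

→ maze.move(dir='north')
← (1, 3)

→ maze.sense(dir='west')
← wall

→ maze.sense(dir='north')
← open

→ stack.push(x='north')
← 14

→ maze.move(dir='north')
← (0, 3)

→ maze.sense(dir='west')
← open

→ stack.push(x='west')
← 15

→ maze.move(dir='west')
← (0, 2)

→ maze.sense(dir='west')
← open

→ stack.push(x='west')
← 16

→ maze.move(dir='west')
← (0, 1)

→ maze.sense(dir='south')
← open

→ stack.push(x='south')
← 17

→ maze.move(dir='south')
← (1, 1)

→ maze.sense(dir='west')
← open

→ stack.push(x='west')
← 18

→ maze.move(dir='west')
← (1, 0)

→ maze.sense(dir='south')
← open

→ stack.push(x='south')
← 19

→ maze.move(dir='south')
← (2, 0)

→ stack.pop()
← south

→ maze.move(dir='north')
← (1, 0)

→ maze.sense(dir='north')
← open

→ stack.push(x='north')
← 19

→ maze.move(dir='north')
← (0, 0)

→ stack.pop()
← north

→ maze.move(dir='south')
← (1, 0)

→ stack.pop()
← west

→ maze.move(dir='east')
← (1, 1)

→ stack.pop()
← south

→ maze.move(dir='north')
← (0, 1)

→ stack.pop()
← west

→ maze.move(dir='east')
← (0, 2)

→ stack.pop()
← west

→ maze.move(dir='east')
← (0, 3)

→ maze.sense(dir='east')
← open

→ stack.push(x='east')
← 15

→ maze.move(dir='east')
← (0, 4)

→ maze.sense(dir='south')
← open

→ stack.push(x='south')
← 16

→ maze.move(dir='south')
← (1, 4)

→ maze.sense(dir='south')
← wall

→ maze.sense(dir='east')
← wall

→ stack.pop()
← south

→ maze.move(dir='north')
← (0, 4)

→ maze.sense(dir='east')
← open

→ stack.push(x='east')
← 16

→ maze.move(dir='east')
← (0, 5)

→ maze.sense(dir='east')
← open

→ stack.push(x='east')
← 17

→ maze.move(dir='east')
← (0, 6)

→ maze.sense(dir='south')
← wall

→ maze.sense(dir='east')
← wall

→ stack.pop()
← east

→ maze.move(dir='west')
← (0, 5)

→ stack.pop()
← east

→ maze.move(dir='west')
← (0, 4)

→ stack.pop()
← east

→ maze.move(dir='west')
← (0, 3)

→ stack.pop()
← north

→ maze.move(dir='south')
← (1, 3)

→ stack.pop()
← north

→ maze.move(dir='south')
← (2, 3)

→ stack.pop()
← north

→ maze.move(dir='south')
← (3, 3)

→ maze.sense(dir='east')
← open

→ stack.push(x='east')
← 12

→ maze.move(dir='east')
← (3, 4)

→ maze.sense(dir='south')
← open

→ stack.push(x='south')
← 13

→ maze.move(dir='south')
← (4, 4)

→ maze.sense(dir='south')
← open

→ stack.push(x='south')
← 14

→ maze.move(dir='south')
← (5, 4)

→ maze.sense(dir='south')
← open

→ stack.push(x='south')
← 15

→ maze.move(dir='south')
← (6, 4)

→ maze.sense(dir='south')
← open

→ stack.push(x='south')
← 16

→ maze.move(dir='south')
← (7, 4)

→ maze.sense(dir='south')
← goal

→ maze.move(dir='south')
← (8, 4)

Answer: (8, 4)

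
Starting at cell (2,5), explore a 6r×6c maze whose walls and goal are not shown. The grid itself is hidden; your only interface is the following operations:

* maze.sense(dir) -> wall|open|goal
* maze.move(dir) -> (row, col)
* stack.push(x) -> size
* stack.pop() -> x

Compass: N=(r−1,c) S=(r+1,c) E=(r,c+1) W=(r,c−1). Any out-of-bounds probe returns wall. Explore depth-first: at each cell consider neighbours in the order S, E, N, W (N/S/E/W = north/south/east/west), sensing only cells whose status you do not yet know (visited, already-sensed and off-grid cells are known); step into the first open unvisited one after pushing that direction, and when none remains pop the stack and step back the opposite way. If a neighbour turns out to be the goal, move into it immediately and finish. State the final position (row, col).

Act: sense[dir=south]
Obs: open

Act: push[x=south]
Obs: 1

Act: move[dir=south]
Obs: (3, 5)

Act: sense[dir=south]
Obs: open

Act: push[x=south]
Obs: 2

Act: move[dir=south]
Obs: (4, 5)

Act: sense[dir=south]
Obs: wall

Act: sense[dir=west]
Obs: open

Act: push[x=west]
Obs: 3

Act: move[dir=west]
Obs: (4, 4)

Act: sense[dir=south]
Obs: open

Act: push[x=south]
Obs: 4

Act: move[dir=south]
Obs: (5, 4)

Act: sense[dir=west]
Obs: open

Act: push[x=west]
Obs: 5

Act: move[dir=west]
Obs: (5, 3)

Act: sense[dir=north]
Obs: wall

Act: sense[dir=west]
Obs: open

Act: push[x=west]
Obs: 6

Act: move[dir=west]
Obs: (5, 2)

Act: sense[dir=north]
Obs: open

Act: push[x=north]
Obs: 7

Act: move[dir=north]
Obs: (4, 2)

Act: sense[dir=north]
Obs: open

Act: push[x=north]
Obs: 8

Act: move[dir=north]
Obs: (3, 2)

Act: sense[dir=east]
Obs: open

Act: push[x=east]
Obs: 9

Act: move[dir=east]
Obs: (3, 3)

Act: sense[dir=east]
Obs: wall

Act: sense[dir=north]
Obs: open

Act: push[x=north]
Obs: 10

Act: move[dir=north]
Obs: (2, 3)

Act: sense[dir=east]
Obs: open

Act: push[x=east]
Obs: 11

Act: move[dir=east]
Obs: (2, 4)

Act: sense[dir=north]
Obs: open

Act: push[x=north]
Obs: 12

Act: move[dir=north]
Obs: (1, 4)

Act: sense[dir=east]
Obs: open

Act: push[x=east]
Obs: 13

Act: move[dir=east]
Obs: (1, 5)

Act: sense[dir=north]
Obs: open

Act: push[x=north]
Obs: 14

Act: move[dir=north]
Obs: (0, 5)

Act: sense[dir=west]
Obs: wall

Act: pop[]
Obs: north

Act: move[dir=south]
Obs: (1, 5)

Act: pop[]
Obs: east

Act: move[dir=west]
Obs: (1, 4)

Act: sense[dir=west]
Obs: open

Act: push[x=west]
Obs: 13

Act: move[dir=west]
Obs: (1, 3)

Act: sense[dir=north]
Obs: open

Act: push[x=north]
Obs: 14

Act: move[dir=north]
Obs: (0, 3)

Act: sense[dir=west]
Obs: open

Act: push[x=west]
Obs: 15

Act: move[dir=west]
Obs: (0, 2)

Act: sense[dir=south]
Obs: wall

Act: sense[dir=west]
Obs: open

Act: push[x=west]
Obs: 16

Act: move[dir=west]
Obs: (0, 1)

Act: sense[dir=south]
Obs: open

Act: push[x=south]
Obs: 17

Act: move[dir=south]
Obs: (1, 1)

Act: sense[dir=south]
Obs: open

Act: push[x=south]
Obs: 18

Act: move[dir=south]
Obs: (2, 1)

Act: sense[dir=south]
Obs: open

Act: push[x=south]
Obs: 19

Act: move[dir=south]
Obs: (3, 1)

Act: sense[dir=south]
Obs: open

Act: push[x=south]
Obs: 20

Act: move[dir=south]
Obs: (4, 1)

Act: sense[dir=south]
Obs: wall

Act: sense[dir=west]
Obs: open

Act: push[x=west]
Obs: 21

Act: move[dir=west]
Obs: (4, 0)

Act: sense[dir=south]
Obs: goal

Act: move[dir=south]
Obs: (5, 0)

Answer: (5, 0)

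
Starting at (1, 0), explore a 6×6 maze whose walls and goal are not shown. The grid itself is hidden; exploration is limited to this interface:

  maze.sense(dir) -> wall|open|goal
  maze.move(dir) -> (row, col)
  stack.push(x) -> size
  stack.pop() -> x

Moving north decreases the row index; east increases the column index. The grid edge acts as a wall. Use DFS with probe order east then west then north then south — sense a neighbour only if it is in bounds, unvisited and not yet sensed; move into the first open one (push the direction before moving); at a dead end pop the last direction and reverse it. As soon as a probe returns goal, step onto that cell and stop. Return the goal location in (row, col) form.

→ sense(dir→east)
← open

→ push(x→east)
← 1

→ move(dir→east)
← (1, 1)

→ sense(dir→east)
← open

→ push(x→east)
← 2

→ move(dir→east)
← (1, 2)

→ sense(dir→east)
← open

→ push(x→east)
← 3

→ move(dir→east)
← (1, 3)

→ sense(dir→east)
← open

→ push(x→east)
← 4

→ move(dir→east)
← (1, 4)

→ sense(dir→east)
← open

→ push(x→east)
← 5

→ move(dir→east)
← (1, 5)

→ sense(dir→north)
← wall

→ sense(dir→south)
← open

→ push(x→south)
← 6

→ move(dir→south)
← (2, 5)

→ sense(dir→west)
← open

→ push(x→west)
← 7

→ move(dir→west)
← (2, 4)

→ sense(dir→west)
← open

→ push(x→west)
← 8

→ move(dir→west)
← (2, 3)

→ sense(dir→west)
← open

→ push(x→west)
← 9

→ move(dir→west)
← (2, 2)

→ sense(dir→west)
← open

→ push(x→west)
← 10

→ move(dir→west)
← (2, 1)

→ sense(dir→west)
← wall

→ sense(dir→south)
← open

→ push(x→south)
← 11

→ move(dir→south)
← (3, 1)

→ sense(dir→east)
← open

→ push(x→east)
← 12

→ move(dir→east)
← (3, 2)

→ sense(dir→east)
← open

→ push(x→east)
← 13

→ move(dir→east)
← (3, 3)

→ sense(dir→east)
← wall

→ sense(dir→south)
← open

→ push(x→south)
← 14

→ move(dir→south)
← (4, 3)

→ sense(dir→east)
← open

→ push(x→east)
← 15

→ move(dir→east)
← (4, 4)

→ sense(dir→east)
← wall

→ sense(dir→south)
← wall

→ pop()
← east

→ move(dir→west)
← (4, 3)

→ sense(dir→west)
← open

→ push(x→west)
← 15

→ move(dir→west)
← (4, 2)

→ sense(dir→west)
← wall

→ sense(dir→south)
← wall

→ pop()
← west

→ move(dir→east)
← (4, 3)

→ sense(dir→south)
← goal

→ move(dir→south)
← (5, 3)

Answer: (5, 3)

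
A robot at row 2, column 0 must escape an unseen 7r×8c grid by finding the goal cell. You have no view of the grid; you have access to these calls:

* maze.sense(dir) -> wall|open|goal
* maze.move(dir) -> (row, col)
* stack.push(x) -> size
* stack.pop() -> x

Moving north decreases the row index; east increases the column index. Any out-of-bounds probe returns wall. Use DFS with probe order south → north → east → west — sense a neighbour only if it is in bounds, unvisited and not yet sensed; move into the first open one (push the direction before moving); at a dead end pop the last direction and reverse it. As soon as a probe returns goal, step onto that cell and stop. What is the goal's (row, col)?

Do: maze.sense[south]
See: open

Do: stack.push[south]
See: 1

Do: maze.move[south]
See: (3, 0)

Do: maze.sense[south]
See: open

Do: stack.push[south]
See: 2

Do: maze.move[south]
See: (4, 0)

Do: maze.sense[south]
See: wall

Do: maze.sense[east]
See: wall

Do: stack.pop[]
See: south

Do: maze.move[north]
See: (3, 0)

Do: maze.sense[east]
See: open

Do: stack.push[east]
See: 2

Do: maze.move[east]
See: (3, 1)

Do: maze.sense[north]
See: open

Do: stack.push[north]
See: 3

Do: maze.move[north]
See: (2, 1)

Do: maze.sense[north]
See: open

Do: stack.push[north]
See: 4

Do: maze.move[north]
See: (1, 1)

Do: maze.sense[north]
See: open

Do: stack.push[north]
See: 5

Do: maze.move[north]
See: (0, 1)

Do: maze.sense[east]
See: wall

Do: maze.sense[west]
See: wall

Do: stack.pop[]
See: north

Do: maze.move[south]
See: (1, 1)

Do: maze.sense[east]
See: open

Do: stack.push[east]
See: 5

Do: maze.move[east]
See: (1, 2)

Do: maze.sense[south]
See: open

Do: stack.push[south]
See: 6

Do: maze.move[south]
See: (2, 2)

Do: maze.sense[south]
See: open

Do: stack.push[south]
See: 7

Do: maze.move[south]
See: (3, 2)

Do: maze.sense[south]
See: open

Do: stack.push[south]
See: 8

Do: maze.move[south]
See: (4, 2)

Do: maze.sense[south]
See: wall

Do: maze.sense[east]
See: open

Do: stack.push[east]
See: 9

Do: maze.move[east]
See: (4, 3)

Do: maze.sense[south]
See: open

Do: stack.push[south]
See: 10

Do: maze.move[south]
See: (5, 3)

Do: maze.sense[south]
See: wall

Do: maze.sense[east]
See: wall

Do: stack.pop[]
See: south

Do: maze.move[north]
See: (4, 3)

Do: maze.sense[north]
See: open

Do: stack.push[north]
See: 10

Do: maze.move[north]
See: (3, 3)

Do: maze.sense[north]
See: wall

Do: maze.sense[east]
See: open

Do: stack.push[east]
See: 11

Do: maze.move[east]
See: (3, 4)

Do: maze.sense[south]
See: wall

Do: maze.sense[north]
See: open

Do: stack.push[north]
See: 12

Do: maze.move[north]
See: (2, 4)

Do: maze.sense[north]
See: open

Do: stack.push[north]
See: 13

Do: maze.move[north]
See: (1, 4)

Do: maze.sense[north]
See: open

Do: stack.push[north]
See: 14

Do: maze.move[north]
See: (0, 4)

Do: maze.sense[east]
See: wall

Do: maze.sense[west]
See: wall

Do: stack.pop[]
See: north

Do: maze.move[south]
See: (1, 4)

Do: maze.sense[east]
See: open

Do: stack.push[east]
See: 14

Do: maze.move[east]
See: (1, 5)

Do: maze.sense[south]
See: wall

Do: maze.sense[east]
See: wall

Do: stack.pop[]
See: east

Do: maze.move[west]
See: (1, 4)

Do: maze.sense[west]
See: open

Do: stack.push[west]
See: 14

Do: maze.move[west]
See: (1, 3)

Do: stack.pop[]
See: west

Do: maze.move[east]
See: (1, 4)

Do: stack.pop[]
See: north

Do: maze.move[south]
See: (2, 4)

Do: stack.pop[]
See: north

Do: maze.move[south]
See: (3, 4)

Do: maze.sense[east]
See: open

Do: stack.push[east]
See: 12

Do: maze.move[east]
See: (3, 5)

Do: maze.sense[south]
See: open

Do: stack.push[south]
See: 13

Do: maze.move[south]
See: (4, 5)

Do: maze.sense[south]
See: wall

Do: maze.sense[east]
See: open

Do: stack.push[east]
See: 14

Do: maze.move[east]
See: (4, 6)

Do: maze.sense[south]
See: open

Do: stack.push[south]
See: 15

Do: maze.move[south]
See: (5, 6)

Do: maze.sense[south]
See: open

Do: stack.push[south]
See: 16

Do: maze.move[south]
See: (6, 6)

Do: maze.sense[east]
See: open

Do: stack.push[east]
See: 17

Do: maze.move[east]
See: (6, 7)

Do: maze.sense[north]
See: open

Do: stack.push[north]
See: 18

Do: maze.move[north]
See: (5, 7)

Do: maze.sense[north]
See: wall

Do: stack.pop[]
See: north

Do: maze.move[south]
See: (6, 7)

Do: stack.pop[]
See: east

Do: maze.move[west]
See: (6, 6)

Do: maze.sense[west]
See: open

Do: stack.push[west]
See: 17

Do: maze.move[west]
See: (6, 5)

Do: maze.sense[west]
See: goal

Do: maze.move[west]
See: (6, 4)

Answer: (6, 4)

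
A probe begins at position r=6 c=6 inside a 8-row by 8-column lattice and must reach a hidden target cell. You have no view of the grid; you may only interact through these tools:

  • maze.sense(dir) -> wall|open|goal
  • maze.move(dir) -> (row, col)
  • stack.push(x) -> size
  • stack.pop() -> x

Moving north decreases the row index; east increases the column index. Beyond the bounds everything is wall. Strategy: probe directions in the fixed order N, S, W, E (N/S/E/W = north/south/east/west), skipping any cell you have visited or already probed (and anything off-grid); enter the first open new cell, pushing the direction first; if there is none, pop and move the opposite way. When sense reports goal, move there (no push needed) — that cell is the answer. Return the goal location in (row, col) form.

-- 1. maze.sense(dir: north) : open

-- 2. stack.push(x: north) : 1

-- 3. maze.move(dir: north) : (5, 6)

-- 4. maze.sense(dir: north) : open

-- 5. stack.push(x: north) : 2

-- 6. maze.move(dir: north) : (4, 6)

-- 7. maze.sense(dir: north) : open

-- 8. stack.push(x: north) : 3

-- 9. maze.move(dir: north) : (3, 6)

-- 10. maze.sense(dir: north) : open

-- 11. stack.push(x: north) : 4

-- 12. maze.move(dir: north) : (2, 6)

-- 13. maze.sense(dir: north) : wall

-- 14. maze.sense(dir: west) : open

-- 15. stack.push(x: west) : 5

-- 16. maze.move(dir: west) : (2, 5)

-- 17. maze.sense(dir: north) : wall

-- 18. maze.sense(dir: south) : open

-- 19. stack.push(x: south) : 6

-- 20. maze.move(dir: south) : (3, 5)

-- 21. maze.sense(dir: south) : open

-- 22. stack.push(x: south) : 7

-- 23. maze.move(dir: south) : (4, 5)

-- 24. maze.sense(dir: south) : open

-- 25. stack.push(x: south) : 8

-- 26. maze.move(dir: south) : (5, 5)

-- 27. maze.sense(dir: south) : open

-- 28. stack.push(x: south) : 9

-- 29. maze.move(dir: south) : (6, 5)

-- 30. maze.sense(dir: south) : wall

-- 31. maze.sense(dir: west) : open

-- 32. stack.push(x: west) : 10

-- 33. maze.move(dir: west) : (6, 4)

-- 34. maze.sense(dir: north) : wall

-- 35. maze.sense(dir: south) : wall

-- 36. maze.sense(dir: west) : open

-- 37. stack.push(x: west) : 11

-- 38. maze.move(dir: west) : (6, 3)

-- 39. maze.sense(dir: north) : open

-- 40. stack.push(x: north) : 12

-- 41. maze.move(dir: north) : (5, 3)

-- 42. maze.sense(dir: north) : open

-- 43. stack.push(x: north) : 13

-- 44. maze.move(dir: north) : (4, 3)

-- 45. maze.sense(dir: north) : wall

-- 46. maze.sense(dir: west) : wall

-- 47. maze.sense(dir: east) : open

-- 48. stack.push(x: east) : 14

-- 49. maze.move(dir: east) : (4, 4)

-- 50. maze.sense(dir: north) : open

-- 51. stack.push(x: north) : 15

-- 52. maze.move(dir: north) : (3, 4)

-- 53. maze.sense(dir: north) : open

-- 54. stack.push(x: north) : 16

-- 55. maze.move(dir: north) : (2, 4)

-- 56. maze.sense(dir: north) : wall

-- 57. maze.sense(dir: west) : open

-- 58. stack.push(x: west) : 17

-- 59. maze.move(dir: west) : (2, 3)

-- 60. maze.sense(dir: north) : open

-- 61. stack.push(x: north) : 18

-- 62. maze.move(dir: north) : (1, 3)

-- 63. maze.sense(dir: north) : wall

-- 64. maze.sense(dir: west) : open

-- 65. stack.push(x: west) : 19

-- 66. maze.move(dir: west) : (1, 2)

-- 67. maze.sense(dir: north) : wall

-- 68. maze.sense(dir: south) : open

-- 69. stack.push(x: south) : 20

-- 70. maze.move(dir: south) : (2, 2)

-- 71. maze.sense(dir: south) : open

-- 72. stack.push(x: south) : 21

-- 73. maze.move(dir: south) : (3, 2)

-- 74. maze.sense(dir: west) : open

-- 75. stack.push(x: west) : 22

-- 76. maze.move(dir: west) : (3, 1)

-- 77. maze.sense(dir: north) : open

-- 78. stack.push(x: north) : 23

-- 79. maze.move(dir: north) : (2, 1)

-- 80. maze.sense(dir: north) : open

-- 81. stack.push(x: north) : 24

-- 82. maze.move(dir: north) : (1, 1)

-- 83. maze.sense(dir: north) : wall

-- 84. maze.sense(dir: west) : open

-- 85. stack.push(x: west) : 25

-- 86. maze.move(dir: west) : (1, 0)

-- 87. maze.sense(dir: north) : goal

-- 88. maze.move(dir: north) : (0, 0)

Answer: (0, 0)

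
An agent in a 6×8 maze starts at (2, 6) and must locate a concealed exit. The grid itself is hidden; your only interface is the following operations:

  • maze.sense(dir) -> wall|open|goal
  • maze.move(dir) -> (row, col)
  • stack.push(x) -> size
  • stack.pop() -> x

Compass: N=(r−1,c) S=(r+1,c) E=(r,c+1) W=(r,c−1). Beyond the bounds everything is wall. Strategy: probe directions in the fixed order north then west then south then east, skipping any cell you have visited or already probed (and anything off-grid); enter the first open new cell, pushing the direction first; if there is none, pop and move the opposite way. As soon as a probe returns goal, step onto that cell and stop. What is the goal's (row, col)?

→ sense(north)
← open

→ push(north)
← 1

→ move(north)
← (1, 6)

→ sense(north)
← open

→ push(north)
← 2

→ move(north)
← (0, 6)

→ sense(west)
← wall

→ sense(east)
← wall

→ pop()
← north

→ move(south)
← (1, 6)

→ sense(west)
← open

→ push(west)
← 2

→ move(west)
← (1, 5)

→ sense(west)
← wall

→ sense(south)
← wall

→ pop()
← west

→ move(east)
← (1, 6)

→ sense(east)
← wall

→ pop()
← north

→ move(south)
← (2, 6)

→ sense(south)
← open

→ push(south)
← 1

→ move(south)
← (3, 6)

→ sense(west)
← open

→ push(west)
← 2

→ move(west)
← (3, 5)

→ sense(west)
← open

→ push(west)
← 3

→ move(west)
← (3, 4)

→ sense(north)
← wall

→ sense(west)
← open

→ push(west)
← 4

→ move(west)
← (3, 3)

→ sense(north)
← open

→ push(north)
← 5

→ move(north)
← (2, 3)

→ sense(north)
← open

→ push(north)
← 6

→ move(north)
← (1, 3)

→ sense(north)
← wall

→ sense(west)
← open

→ push(west)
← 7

→ move(west)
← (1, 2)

→ sense(north)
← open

→ push(north)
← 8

→ move(north)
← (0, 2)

→ sense(west)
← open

→ push(west)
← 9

→ move(west)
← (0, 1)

→ sense(west)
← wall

→ sense(south)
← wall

→ pop()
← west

→ move(east)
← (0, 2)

→ pop()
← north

→ move(south)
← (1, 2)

→ sense(south)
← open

→ push(south)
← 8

→ move(south)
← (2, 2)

→ sense(west)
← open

→ push(west)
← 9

→ move(west)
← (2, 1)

→ sense(west)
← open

→ push(west)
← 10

→ move(west)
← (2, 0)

→ sense(north)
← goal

→ move(north)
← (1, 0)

Answer: (1, 0)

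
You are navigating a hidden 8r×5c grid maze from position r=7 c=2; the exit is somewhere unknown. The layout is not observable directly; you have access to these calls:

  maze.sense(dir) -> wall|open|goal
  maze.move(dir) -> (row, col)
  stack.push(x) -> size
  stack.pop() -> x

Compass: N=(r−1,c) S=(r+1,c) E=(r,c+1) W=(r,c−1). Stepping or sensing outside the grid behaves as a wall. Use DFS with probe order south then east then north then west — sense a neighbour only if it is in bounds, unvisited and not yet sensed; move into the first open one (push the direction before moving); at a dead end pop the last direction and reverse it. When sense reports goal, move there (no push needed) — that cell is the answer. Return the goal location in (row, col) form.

Next I call maze.sense on dir: east, and see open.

I invoke stack.push on x: east, and observe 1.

I invoke maze.move on dir: east, and observe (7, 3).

Calling maze.sense on dir: east, and observe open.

Now I run stack.push on x: east, giving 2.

Calling maze.move on dir: east, and observe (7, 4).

Next I call maze.sense on dir: north, yielding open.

Now I run stack.push on x: north, giving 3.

I use maze.move on dir: north, which returns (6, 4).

Next I call maze.sense on dir: north, → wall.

I run maze.sense on dir: west, : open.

I try stack.push on x: west, — result: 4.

Using maze.move on dir: west, which returns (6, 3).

Next I call maze.sense on dir: north, which returns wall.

I try maze.sense on dir: west, → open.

I use stack.push on x: west, and get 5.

Using maze.move on dir: west, and observe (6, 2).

Calling maze.sense on dir: north, yielding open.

I call stack.push on x: north, giving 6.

I use maze.move on dir: north, and observe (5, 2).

Invoking maze.sense on dir: north, and see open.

I try stack.push on x: north, and see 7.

I use maze.move on dir: north, yielding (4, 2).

I invoke maze.sense on dir: east, — result: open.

Calling stack.push on x: east, and get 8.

Then maze.move on dir: east, and see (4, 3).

I call maze.sense on dir: east, and see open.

I use stack.push on x: east, yielding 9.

Next I call maze.move on dir: east, → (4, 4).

Calling maze.sense on dir: north, yielding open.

I invoke stack.push on x: north, : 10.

I try maze.move on dir: north, and observe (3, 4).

I use maze.sense on dir: north, giving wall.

Invoking maze.sense on dir: west, → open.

I run stack.push on x: west, : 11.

Then maze.move on dir: west, : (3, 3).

I use maze.sense on dir: north, yielding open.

Invoking stack.push on x: north, yielding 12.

Invoking maze.move on dir: north, which returns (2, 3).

I try maze.sense on dir: north, giving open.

I try stack.push on x: north, which returns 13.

Then maze.move on dir: north, which returns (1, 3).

I try maze.sense on dir: east, giving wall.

I try maze.sense on dir: north, and get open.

I run stack.push on x: north, — result: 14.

I try maze.move on dir: north, giving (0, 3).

Next I call maze.sense on dir: east, → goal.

Invoking maze.move on dir: east, which returns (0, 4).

Answer: (0, 4)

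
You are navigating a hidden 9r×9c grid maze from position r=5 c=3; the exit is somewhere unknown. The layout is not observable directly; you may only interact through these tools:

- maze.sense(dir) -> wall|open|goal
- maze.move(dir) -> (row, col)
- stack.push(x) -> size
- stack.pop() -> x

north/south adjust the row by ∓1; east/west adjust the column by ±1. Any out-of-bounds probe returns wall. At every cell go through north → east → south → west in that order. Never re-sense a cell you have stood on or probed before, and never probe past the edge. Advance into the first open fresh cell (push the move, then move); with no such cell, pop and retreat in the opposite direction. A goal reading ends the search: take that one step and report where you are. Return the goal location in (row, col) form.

CALL sense[north]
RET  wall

CALL sense[east]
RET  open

CALL push[east]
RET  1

CALL move[east]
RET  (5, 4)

CALL sense[north]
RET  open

CALL push[north]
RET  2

CALL move[north]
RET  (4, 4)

CALL sense[north]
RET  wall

CALL sense[east]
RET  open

CALL push[east]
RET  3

CALL move[east]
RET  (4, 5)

CALL sense[north]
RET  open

CALL push[north]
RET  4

CALL move[north]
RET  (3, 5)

CALL sense[north]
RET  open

CALL push[north]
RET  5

CALL move[north]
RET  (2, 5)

CALL sense[north]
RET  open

CALL push[north]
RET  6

CALL move[north]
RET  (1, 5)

CALL sense[north]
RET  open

CALL push[north]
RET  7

CALL move[north]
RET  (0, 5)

CALL sense[east]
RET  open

CALL push[east]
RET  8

CALL move[east]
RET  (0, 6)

CALL sense[east]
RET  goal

CALL move[east]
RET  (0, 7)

Answer: (0, 7)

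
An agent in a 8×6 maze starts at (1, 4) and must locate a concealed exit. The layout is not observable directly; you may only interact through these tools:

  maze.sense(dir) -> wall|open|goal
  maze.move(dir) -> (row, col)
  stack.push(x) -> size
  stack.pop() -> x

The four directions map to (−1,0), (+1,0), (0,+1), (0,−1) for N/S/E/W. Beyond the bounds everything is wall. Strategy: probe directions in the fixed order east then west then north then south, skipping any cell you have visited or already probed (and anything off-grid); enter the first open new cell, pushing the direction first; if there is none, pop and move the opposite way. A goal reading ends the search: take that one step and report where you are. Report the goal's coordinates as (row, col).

CALL maze.sense[dir→east]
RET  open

CALL stack.push[x→east]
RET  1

CALL maze.move[dir→east]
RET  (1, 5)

CALL maze.sense[dir→north]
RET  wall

CALL maze.sense[dir→south]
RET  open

CALL stack.push[x→south]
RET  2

CALL maze.move[dir→south]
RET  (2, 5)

CALL maze.sense[dir→west]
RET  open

CALL stack.push[x→west]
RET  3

CALL maze.move[dir→west]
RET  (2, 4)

CALL maze.sense[dir→west]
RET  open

CALL stack.push[x→west]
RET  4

CALL maze.move[dir→west]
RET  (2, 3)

CALL maze.sense[dir→west]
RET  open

CALL stack.push[x→west]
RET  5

CALL maze.move[dir→west]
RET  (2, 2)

CALL maze.sense[dir→west]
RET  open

CALL stack.push[x→west]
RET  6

CALL maze.move[dir→west]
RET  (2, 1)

CALL maze.sense[dir→west]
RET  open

CALL stack.push[x→west]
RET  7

CALL maze.move[dir→west]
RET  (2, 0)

CALL maze.sense[dir→north]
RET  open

CALL stack.push[x→north]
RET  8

CALL maze.move[dir→north]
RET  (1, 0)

CALL maze.sense[dir→east]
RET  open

CALL stack.push[x→east]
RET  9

CALL maze.move[dir→east]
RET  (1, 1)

CALL maze.sense[dir→east]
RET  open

CALL stack.push[x→east]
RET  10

CALL maze.move[dir→east]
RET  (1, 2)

CALL maze.sense[dir→east]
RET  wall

CALL maze.sense[dir→north]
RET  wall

CALL stack.pop[]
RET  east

CALL maze.move[dir→west]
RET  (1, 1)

CALL maze.sense[dir→north]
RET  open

CALL stack.push[x→north]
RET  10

CALL maze.move[dir→north]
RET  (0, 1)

CALL maze.sense[dir→west]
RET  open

CALL stack.push[x→west]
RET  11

CALL maze.move[dir→west]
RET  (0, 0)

CALL stack.pop[]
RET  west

CALL maze.move[dir→east]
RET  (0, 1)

CALL stack.pop[]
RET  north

CALL maze.move[dir→south]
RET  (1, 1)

CALL stack.pop[]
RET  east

CALL maze.move[dir→west]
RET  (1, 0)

CALL stack.pop[]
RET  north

CALL maze.move[dir→south]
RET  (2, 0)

CALL maze.sense[dir→south]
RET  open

CALL stack.push[x→south]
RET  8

CALL maze.move[dir→south]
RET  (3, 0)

CALL maze.sense[dir→east]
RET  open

CALL stack.push[x→east]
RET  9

CALL maze.move[dir→east]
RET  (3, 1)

CALL maze.sense[dir→east]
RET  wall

CALL maze.sense[dir→south]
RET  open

CALL stack.push[x→south]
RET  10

CALL maze.move[dir→south]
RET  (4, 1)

CALL maze.sense[dir→east]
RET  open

CALL stack.push[x→east]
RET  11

CALL maze.move[dir→east]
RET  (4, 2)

CALL maze.sense[dir→east]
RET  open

CALL stack.push[x→east]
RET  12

CALL maze.move[dir→east]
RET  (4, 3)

CALL maze.sense[dir→east]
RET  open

CALL stack.push[x→east]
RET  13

CALL maze.move[dir→east]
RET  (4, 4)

CALL maze.sense[dir→east]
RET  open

CALL stack.push[x→east]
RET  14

CALL maze.move[dir→east]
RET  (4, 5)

CALL maze.sense[dir→north]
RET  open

CALL stack.push[x→north]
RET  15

CALL maze.move[dir→north]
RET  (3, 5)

CALL maze.sense[dir→west]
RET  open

CALL stack.push[x→west]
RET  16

CALL maze.move[dir→west]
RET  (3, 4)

CALL maze.sense[dir→west]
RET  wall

CALL stack.pop[]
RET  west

CALL maze.move[dir→east]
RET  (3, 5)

CALL stack.pop[]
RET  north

CALL maze.move[dir→south]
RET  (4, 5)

CALL maze.sense[dir→south]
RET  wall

CALL stack.pop[]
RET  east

CALL maze.move[dir→west]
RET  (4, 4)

CALL maze.sense[dir→south]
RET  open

CALL stack.push[x→south]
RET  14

CALL maze.move[dir→south]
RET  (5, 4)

CALL maze.sense[dir→west]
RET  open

CALL stack.push[x→west]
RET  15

CALL maze.move[dir→west]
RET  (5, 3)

CALL maze.sense[dir→west]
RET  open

CALL stack.push[x→west]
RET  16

CALL maze.move[dir→west]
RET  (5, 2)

CALL maze.sense[dir→west]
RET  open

CALL stack.push[x→west]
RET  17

CALL maze.move[dir→west]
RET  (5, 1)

CALL maze.sense[dir→west]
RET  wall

CALL maze.sense[dir→south]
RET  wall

CALL stack.pop[]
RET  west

CALL maze.move[dir→east]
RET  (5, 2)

CALL maze.sense[dir→south]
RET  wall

CALL stack.pop[]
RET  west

CALL maze.move[dir→east]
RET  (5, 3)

CALL maze.sense[dir→south]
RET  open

CALL stack.push[x→south]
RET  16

CALL maze.move[dir→south]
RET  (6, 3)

CALL maze.sense[dir→east]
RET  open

CALL stack.push[x→east]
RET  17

CALL maze.move[dir→east]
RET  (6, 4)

CALL maze.sense[dir→east]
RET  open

CALL stack.push[x→east]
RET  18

CALL maze.move[dir→east]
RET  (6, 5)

CALL maze.sense[dir→south]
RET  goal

CALL maze.move[dir→south]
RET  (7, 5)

Answer: (7, 5)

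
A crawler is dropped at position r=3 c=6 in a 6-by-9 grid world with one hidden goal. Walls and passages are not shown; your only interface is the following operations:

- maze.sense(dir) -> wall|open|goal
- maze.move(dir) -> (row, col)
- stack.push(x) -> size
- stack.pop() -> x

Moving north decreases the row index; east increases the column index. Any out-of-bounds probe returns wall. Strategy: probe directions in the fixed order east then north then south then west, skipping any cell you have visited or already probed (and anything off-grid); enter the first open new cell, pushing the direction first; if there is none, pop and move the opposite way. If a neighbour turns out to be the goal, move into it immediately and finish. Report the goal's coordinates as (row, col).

-- 1. maze.sense(dir='east') : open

-- 2. stack.push(x='east') : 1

-- 3. maze.move(dir='east') : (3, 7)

-- 4. maze.sense(dir='east') : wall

-- 5. maze.sense(dir='north') : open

-- 6. stack.push(x='north') : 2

-- 7. maze.move(dir='north') : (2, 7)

-- 8. maze.sense(dir='east') : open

-- 9. stack.push(x='east') : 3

-- 10. maze.move(dir='east') : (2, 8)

-- 11. maze.sense(dir='north') : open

-- 12. stack.push(x='north') : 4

-- 13. maze.move(dir='north') : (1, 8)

-- 14. maze.sense(dir='north') : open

-- 15. stack.push(x='north') : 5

-- 16. maze.move(dir='north') : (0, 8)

-- 17. maze.sense(dir='west') : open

-- 18. stack.push(x='west') : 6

-- 19. maze.move(dir='west') : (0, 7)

-- 20. maze.sense(dir='south') : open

-- 21. stack.push(x='south') : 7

-- 22. maze.move(dir='south') : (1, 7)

-- 23. maze.sense(dir='west') : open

-- 24. stack.push(x='west') : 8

-- 25. maze.move(dir='west') : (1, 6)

-- 26. maze.sense(dir='north') : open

-- 27. stack.push(x='north') : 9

-- 28. maze.move(dir='north') : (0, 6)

-- 29. maze.sense(dir='west') : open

-- 30. stack.push(x='west') : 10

-- 31. maze.move(dir='west') : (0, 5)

-- 32. maze.sense(dir='south') : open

-- 33. stack.push(x='south') : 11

-- 34. maze.move(dir='south') : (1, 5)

-- 35. maze.sense(dir='south') : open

-- 36. stack.push(x='south') : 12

-- 37. maze.move(dir='south') : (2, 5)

-- 38. maze.sense(dir='east') : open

-- 39. stack.push(x='east') : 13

-- 40. maze.move(dir='east') : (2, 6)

-- 41. stack.pop() : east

-- 42. maze.move(dir='west') : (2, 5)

-- 43. maze.sense(dir='south') : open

-- 44. stack.push(x='south') : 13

-- 45. maze.move(dir='south') : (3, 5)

-- 46. maze.sense(dir='south') : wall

-- 47. maze.sense(dir='west') : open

-- 48. stack.push(x='west') : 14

-- 49. maze.move(dir='west') : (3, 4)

-- 50. maze.sense(dir='north') : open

-- 51. stack.push(x='north') : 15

-- 52. maze.move(dir='north') : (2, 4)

-- 53. maze.sense(dir='north') : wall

-- 54. maze.sense(dir='west') : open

-- 55. stack.push(x='west') : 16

-- 56. maze.move(dir='west') : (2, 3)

-- 57. maze.sense(dir='north') : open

-- 58. stack.push(x='north') : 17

-- 59. maze.move(dir='north') : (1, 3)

-- 60. maze.sense(dir='north') : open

-- 61. stack.push(x='north') : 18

-- 62. maze.move(dir='north') : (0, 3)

-- 63. maze.sense(dir='east') : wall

-- 64. maze.sense(dir='west') : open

-- 65. stack.push(x='west') : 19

-- 66. maze.move(dir='west') : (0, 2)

-- 67. maze.sense(dir='south') : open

-- 68. stack.push(x='south') : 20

-- 69. maze.move(dir='south') : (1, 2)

-- 70. maze.sense(dir='south') : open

-- 71. stack.push(x='south') : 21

-- 72. maze.move(dir='south') : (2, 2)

-- 73. maze.sense(dir='south') : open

-- 74. stack.push(x='south') : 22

-- 75. maze.move(dir='south') : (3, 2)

-- 76. maze.sense(dir='east') : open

-- 77. stack.push(x='east') : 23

-- 78. maze.move(dir='east') : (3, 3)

-- 79. maze.sense(dir='south') : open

-- 80. stack.push(x='south') : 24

-- 81. maze.move(dir='south') : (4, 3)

-- 82. maze.sense(dir='east') : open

-- 83. stack.push(x='east') : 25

-- 84. maze.move(dir='east') : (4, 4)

-- 85. maze.sense(dir='south') : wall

-- 86. stack.pop() : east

-- 87. maze.move(dir='west') : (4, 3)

-- 88. maze.sense(dir='south') : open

-- 89. stack.push(x='south') : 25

-- 90. maze.move(dir='south') : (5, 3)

-- 91. maze.sense(dir='west') : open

-- 92. stack.push(x='west') : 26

-- 93. maze.move(dir='west') : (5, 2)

-- 94. maze.sense(dir='north') : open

-- 95. stack.push(x='north') : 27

-- 96. maze.move(dir='north') : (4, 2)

-- 97. maze.sense(dir='west') : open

-- 98. stack.push(x='west') : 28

-- 99. maze.move(dir='west') : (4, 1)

-- 100. maze.sense(dir='north') : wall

-- 101. maze.sense(dir='south') : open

-- 102. stack.push(x='south') : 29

-- 103. maze.move(dir='south') : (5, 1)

-- 104. maze.sense(dir='west') : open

-- 105. stack.push(x='west') : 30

-- 106. maze.move(dir='west') : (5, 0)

-- 107. maze.sense(dir='north') : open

-- 108. stack.push(x='north') : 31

-- 109. maze.move(dir='north') : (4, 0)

-- 110. maze.sense(dir='north') : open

-- 111. stack.push(x='north') : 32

-- 112. maze.move(dir='north') : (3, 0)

-- 113. maze.sense(dir='north') : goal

-- 114. maze.move(dir='north') : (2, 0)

Answer: (2, 0)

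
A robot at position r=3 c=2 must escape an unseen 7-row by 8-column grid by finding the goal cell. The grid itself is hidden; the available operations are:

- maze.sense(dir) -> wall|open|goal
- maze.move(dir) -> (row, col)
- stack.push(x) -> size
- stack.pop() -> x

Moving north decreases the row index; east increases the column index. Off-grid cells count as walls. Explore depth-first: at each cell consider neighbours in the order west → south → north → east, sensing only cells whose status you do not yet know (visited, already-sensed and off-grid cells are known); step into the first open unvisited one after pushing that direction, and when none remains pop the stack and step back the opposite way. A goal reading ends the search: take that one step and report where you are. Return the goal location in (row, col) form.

$ maze.sense dir→west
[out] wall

$ maze.sense dir→south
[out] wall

$ maze.sense dir→north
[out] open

$ stack.push x→north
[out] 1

$ maze.move dir→north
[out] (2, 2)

$ maze.sense dir→west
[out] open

$ stack.push x→west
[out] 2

$ maze.move dir→west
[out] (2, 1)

$ maze.sense dir→west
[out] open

$ stack.push x→west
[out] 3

$ maze.move dir→west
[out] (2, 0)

$ maze.sense dir→south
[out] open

$ stack.push x→south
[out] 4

$ maze.move dir→south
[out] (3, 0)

$ maze.sense dir→south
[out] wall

$ stack.pop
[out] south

$ maze.move dir→north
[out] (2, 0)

$ maze.sense dir→north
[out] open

$ stack.push x→north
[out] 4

$ maze.move dir→north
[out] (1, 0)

$ maze.sense dir→north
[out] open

$ stack.push x→north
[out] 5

$ maze.move dir→north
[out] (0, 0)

$ maze.sense dir→east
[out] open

$ stack.push x→east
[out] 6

$ maze.move dir→east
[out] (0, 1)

$ maze.sense dir→south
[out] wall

$ maze.sense dir→east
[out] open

$ stack.push x→east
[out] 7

$ maze.move dir→east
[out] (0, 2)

$ maze.sense dir→south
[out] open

$ stack.push x→south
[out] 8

$ maze.move dir→south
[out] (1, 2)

$ maze.sense dir→east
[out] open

$ stack.push x→east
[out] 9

$ maze.move dir→east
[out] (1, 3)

$ maze.sense dir→south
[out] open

$ stack.push x→south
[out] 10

$ maze.move dir→south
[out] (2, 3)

$ maze.sense dir→south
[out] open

$ stack.push x→south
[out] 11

$ maze.move dir→south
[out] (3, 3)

$ maze.sense dir→south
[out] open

$ stack.push x→south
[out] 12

$ maze.move dir→south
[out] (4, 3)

$ maze.sense dir→south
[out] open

$ stack.push x→south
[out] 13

$ maze.move dir→south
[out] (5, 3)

$ maze.sense dir→west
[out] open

$ stack.push x→west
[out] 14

$ maze.move dir→west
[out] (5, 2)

$ maze.sense dir→west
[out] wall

$ maze.sense dir→south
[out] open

$ stack.push x→south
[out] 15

$ maze.move dir→south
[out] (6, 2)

$ maze.sense dir→west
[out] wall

$ maze.sense dir→east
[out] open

$ stack.push x→east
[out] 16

$ maze.move dir→east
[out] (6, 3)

$ maze.sense dir→east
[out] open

$ stack.push x→east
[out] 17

$ maze.move dir→east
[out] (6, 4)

$ maze.sense dir→north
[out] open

$ stack.push x→north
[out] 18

$ maze.move dir→north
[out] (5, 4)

$ maze.sense dir→north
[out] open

$ stack.push x→north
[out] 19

$ maze.move dir→north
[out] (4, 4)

$ maze.sense dir→north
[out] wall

$ maze.sense dir→east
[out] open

$ stack.push x→east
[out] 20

$ maze.move dir→east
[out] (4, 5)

$ maze.sense dir→south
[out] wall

$ maze.sense dir→north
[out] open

$ stack.push x→north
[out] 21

$ maze.move dir→north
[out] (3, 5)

$ maze.sense dir→north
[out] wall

$ maze.sense dir→east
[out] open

$ stack.push x→east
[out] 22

$ maze.move dir→east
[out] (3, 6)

$ maze.sense dir→south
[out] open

$ stack.push x→south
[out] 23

$ maze.move dir→south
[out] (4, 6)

$ maze.sense dir→south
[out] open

$ stack.push x→south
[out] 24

$ maze.move dir→south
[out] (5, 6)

$ maze.sense dir→south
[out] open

$ stack.push x→south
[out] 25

$ maze.move dir→south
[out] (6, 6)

$ maze.sense dir→west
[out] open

$ stack.push x→west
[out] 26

$ maze.move dir→west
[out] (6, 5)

$ stack.pop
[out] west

$ maze.move dir→east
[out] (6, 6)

$ maze.sense dir→east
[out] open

$ stack.push x→east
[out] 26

$ maze.move dir→east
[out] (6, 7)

$ maze.sense dir→north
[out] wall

$ stack.pop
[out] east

$ maze.move dir→west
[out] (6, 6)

$ stack.pop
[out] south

$ maze.move dir→north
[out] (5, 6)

$ stack.pop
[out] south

$ maze.move dir→north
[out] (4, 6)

$ maze.sense dir→east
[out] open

$ stack.push x→east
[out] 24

$ maze.move dir→east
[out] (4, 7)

$ maze.sense dir→north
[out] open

$ stack.push x→north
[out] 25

$ maze.move dir→north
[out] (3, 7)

$ maze.sense dir→north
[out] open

$ stack.push x→north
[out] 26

$ maze.move dir→north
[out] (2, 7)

$ maze.sense dir→west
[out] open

$ stack.push x→west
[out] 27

$ maze.move dir→west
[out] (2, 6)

$ maze.sense dir→north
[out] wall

$ stack.pop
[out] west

$ maze.move dir→east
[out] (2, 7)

$ maze.sense dir→north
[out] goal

$ maze.move dir→north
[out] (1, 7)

Answer: (1, 7)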